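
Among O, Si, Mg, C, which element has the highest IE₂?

O

The second ionization energy removes an electron from the +1 ion. For each element: O⁺ still has 5 valence electrons; Si⁺ still has 3 valence electrons; Mg⁺ still has 1 valence electron; C⁺ still has 3 valence electrons.
All are still removing valence electrons, so compare the +1 ions as you would atoms: IE_2 generally rises across a period (higher Z_eff) and falls down a group (larger shell), subject to the usual subshell exceptions.
Valence configurations: O⁺ [He]2s²2p³, Si⁺ [Ne]3s²3p¹, Mg⁺ [Ne]3s¹, C⁺ [He]2s²2p¹.
Approximate IE_2 values (kJ/mol): O 3388, Si 1577, Mg 1451, C 2353.
Hence IE_2: Mg < Si < C < O.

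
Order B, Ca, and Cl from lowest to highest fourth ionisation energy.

Cl < Ca < B

After 3 electrons have been removed, what remains? B³⁺ is the bare [He] core; Ca³⁺ is already 1 electron into the core; Cl³⁺ still has 4 valence electrons.
Pulling an electron out of a noble-gas core costs far more than removing a remaining valence electron, so Ca and B sit at the high end of IE_4.
The numbers (kJ/mol): B 25026, Ca 6491, Cl 5159.
Overall IE_4 order: Cl < Ca < B.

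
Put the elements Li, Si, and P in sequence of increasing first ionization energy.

First ionization energy rises across a period (greater Z_eff holds electrons more tightly) and falls down a group (valence electrons are farther from the nucleus).
Neither a single period nor a single group — weigh both effects.
Si > Li: period and group pull opposite ways; the across-period shift dominates (786 vs 520 kJ/mol).
P > Si: P lies to the right of Si in period 3, so the across-period effect alone puts P higher.
For reference (kJ/mol): Li 520, Si 786, P 1012.
So from lowest to highest: Li < Si < P.

Li, Si, P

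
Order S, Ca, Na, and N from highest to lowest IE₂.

Na > N > S > Ca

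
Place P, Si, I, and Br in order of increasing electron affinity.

P < Si < I < Br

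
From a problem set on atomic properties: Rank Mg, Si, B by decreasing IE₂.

B > Si > Mg

After 1 electron has been removed, what remains? Mg⁺ still has 1 valence electron; Si⁺ still has 3 valence electrons; B⁺ still has 2 valence electrons.
All are still removing valence electrons, so compare the +1 ions as you would atoms: IE_2 generally rises across a period (higher Z_eff) and falls down a group (larger shell), subject to the usual subshell exceptions.
Valence configurations: Mg⁺ [Ne]3s¹, Si⁺ [Ne]3s²3p¹, B⁺ [He]2s².
The numbers (kJ/mol): Mg 1451, Si 1577, B 2427.
So the second ionization energies run Mg < Si < B.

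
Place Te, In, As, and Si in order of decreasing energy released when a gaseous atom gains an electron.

Si is in period 3, group 14; As is in period 4, group 15; In is in period 5, group 13; Te is in period 5, group 16.
Adding an electron releases more energy for atoms nearer the top right (short of the noble gases).
Neither a single period nor a single group — weigh both effects.
As > In: relative to In, both the across-period and down-group shifts push As's electron affinity up.
Si > As: period and group pull opposite ways; the down-group shift dominates (134 vs 78 kJ/mol).
Te > Si: the two effects oppose for this pair; the across-period effect wins (190 vs 134 kJ/mol).
Approximate values (kJ/mol): Si 134, As 78, In 29, Te 190.
So from highest to lowest: Te > Si > As > In.

Te > Si > As > In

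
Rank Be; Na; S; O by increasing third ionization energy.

Consider each +2 ion: Be²⁺ is the bare [He] core; Na²⁺ is already 1 electron into the core; S²⁺ still has 4 valence electrons; O²⁺ still has 4 valence electrons.
Breaking into a closed-shell core is much more expensive than removing a leftover valence electron — Na and Be have the largest IE_3 here.
Valence configurations: S²⁺ [Ne]3s²3p², O²⁺ [He]2s²2p².
Approximate IE_3 values (kJ/mol): Be 14849, Na 6910, S 3357, O 5300.
Overall IE_3 order: S < O < Na < Be.

S, O, Na, Be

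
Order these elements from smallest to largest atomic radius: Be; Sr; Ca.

Be, Ca, Sr

Radius decreases left→right (rising Z_eff, same n) and increases top→bottom (higher n).
All are in group 2, so atomic radius increases down the group.
So from smallest to largest: Be < Ca < Sr.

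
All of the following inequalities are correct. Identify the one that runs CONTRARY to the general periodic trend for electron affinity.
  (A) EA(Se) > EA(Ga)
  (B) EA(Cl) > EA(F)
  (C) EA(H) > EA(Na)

The general trend: electron affinity increases across a period and decreases down a group.
(A) Se (period 4, group 16) vs Ga (period 4, group 13): the stated order agrees with the simple trend.
(B) Cl (period 3, group 17) vs F (period 2, group 17): the stated order contradicts the simple trend.
(C) H (period 1, group 1) vs Na (period 3, group 1): the stated order agrees with the simple trend.
The exception is (B): F's small 2p subshell makes the incoming electron feel strong e⁻–e⁻ repulsion, so Cl actually releases more energy on gaining an electron.

(B)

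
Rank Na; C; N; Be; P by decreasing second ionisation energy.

Na, N, C, P, Be

After 1 electron has been removed, what remains? Na⁺ is the bare [Ne] core; C⁺ still has 3 valence electrons; N⁺ still has 4 valence electrons; Be⁺ still has 1 valence electron; P⁺ still has 4 valence electrons.
Pulling an electron out of a noble-gas core costs far more than removing a remaining valence electron, so Na sits at the high end of IE_2.
Valence configurations: C⁺ [He]2s²2p¹, N⁺ [He]2s²2p², Be⁺ [He]2s¹, P⁺ [Ne]3s²3p².
Approximate IE_2 values (kJ/mol): Na 4562, C 2353, N 2856, Be 1757, P 1907.
Hence IE_2: Be < P < C < N < Na.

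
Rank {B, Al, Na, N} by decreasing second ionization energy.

The second ionization energy removes an electron from the +1 ion. For each element: B⁺ still has 2 valence electrons; Al⁺ still has 2 valence electrons; Na⁺ is the bare [Ne] core; N⁺ still has 4 valence electrons.
Breaking into a closed-shell core is much more expensive than removing a leftover valence electron — Na has the largest IE_2 here.
Valence configurations: B⁺ [He]2s², Al⁺ [Ne]3s², N⁺ [He]2s²2p².
Approximate IE_2 values (kJ/mol): B 2427, Al 1817, Na 4562, N 2856.
Putting it together, IE_2: Al < B < N < Na.

Na > N > B > Al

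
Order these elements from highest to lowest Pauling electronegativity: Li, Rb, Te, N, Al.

N > Te > Al > Li > Rb

EN rises left→right (higher Z_eff, smaller atoms) and falls top→bottom (larger, more shielded atoms).
Here both period and group differ, so the two effects have to be weighed against each other.
Li > Rb: Li sits above Rb in group 1, so the down-group effect alone puts Li higher.
Al > Li: the two effects oppose for this pair; the across-period effect wins (1.61 vs 0.98).
Te > Al: period and group pull opposite ways; the across-period shift dominates (2.10 vs 1.61).
N > Te: the two effects oppose for this pair; the down-group effect wins (3.04 vs 2.10).
Approximate values (Pauling): Li 0.98, N 3.04, Al 1.61, Rb 0.82, Te 2.10.
So from highest to lowest: N > Te > Al > Li > Rb.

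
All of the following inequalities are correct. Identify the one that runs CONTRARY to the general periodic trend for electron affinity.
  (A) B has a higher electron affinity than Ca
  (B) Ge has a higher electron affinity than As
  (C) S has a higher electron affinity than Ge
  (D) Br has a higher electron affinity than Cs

The general trend: electron affinity increases across a period and decreases down a group.
(A) B (period 2, group 13) vs Ca (period 4, group 2): the stated order agrees with the simple trend.
(B) Ge (period 4, group 14) vs As (period 4, group 15): the stated order contradicts the simple trend.
(C) S (period 3, group 16) vs Ge (period 4, group 14): the stated order agrees with the simple trend.
(D) Br (period 4, group 17) vs Cs (period 6, group 1): the stated order agrees with the simple trend.
The exception is (B): adding an electron to As's half-filled 4p³ is unfavourable, so Ge (4p²) has the more exothermic EA.

(B)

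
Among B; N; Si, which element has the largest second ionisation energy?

Consider each +1 ion: B⁺ still has 2 valence electrons; N⁺ still has 4 valence electrons; Si⁺ still has 3 valence electrons.
All are still removing valence electrons, so compare the +1 ions as you would atoms: IE_2 generally rises across a period (higher Z_eff) and falls down a group (larger shell), subject to the usual subshell exceptions.
Valence configurations: B⁺ [He]2s², N⁺ [He]2s²2p², Si⁺ [Ne]3s²3p¹.
Tabulated IE_2 (kJ/mol): B 2427, N 2856, Si 1577.
Putting it together, IE_2: Si < B < N.

N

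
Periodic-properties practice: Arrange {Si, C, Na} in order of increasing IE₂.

The second ionization energy removes an electron from the +1 ion. For each element: Si⁺ still has 3 valence electrons; C⁺ still has 3 valence electrons; Na⁺ is the bare [Ne] core.
Pulling an electron out of a noble-gas core costs far more than removing a remaining valence electron, so Na sits at the high end of IE_2.
Valence configurations: Si⁺ [Ne]3s²3p¹, C⁺ [He]2s²2p¹.
Approximate IE_2 values (kJ/mol): Si 1577, C 2353, Na 4562.
Hence IE_2: Si < C < Na.

Si < C < Na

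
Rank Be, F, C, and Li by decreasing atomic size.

Across a period the added protons contract the valence shell; down a group each new principal shell makes the atom larger.
All lie in period 2, so atomic radius increases right to left.
So from largest to smallest: Li > Be > C > F.

Li, Be, C, F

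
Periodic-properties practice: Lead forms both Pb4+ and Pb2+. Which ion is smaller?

Pb4+

Both ions have Z = 82 protons, but Pb4+ has lost more electrons, so its remaining electrons feel a larger effective nuclear charge per electron and are pulled in more tightly.
Higher positive charge → smaller ion, so Pb2+ > Pb4+.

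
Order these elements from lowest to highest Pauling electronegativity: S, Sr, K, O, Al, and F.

K < Sr < Al < S < O < F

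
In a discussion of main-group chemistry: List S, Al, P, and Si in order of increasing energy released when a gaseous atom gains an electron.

Al is in period 3, group 13; Si is in period 3, group 14; P is in period 3, group 15; S is in period 3, group 16.
Atoms with high Z_eff and room in the valence shell (especially the halogens) have the most exothermic electron affinities.
All lie in period 3; the across-period trend (electron affinity increases left to right) applies, with the exception below.
Note the exception: Si has a higher electron affinity than P, contrary to the simple trend — adding an electron to P's half-filled 3p³ is unfavourable, so Si (3p²) has the more exothermic EA.
Tabulated electron affinity (kJ/mol): Al 42, Si 134, P 72, S 200.
So from lowest to highest: Al < P < Si < S.

Al < P < Si < S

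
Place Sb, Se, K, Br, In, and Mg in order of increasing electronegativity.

K, Mg, In, Sb, Se, Br

Mg is in period 3, group 2; K is in period 4, group 1; Se is in period 4, group 16; Br is in period 4, group 17; In is in period 5, group 13; Sb is in period 5, group 15.
Electronegativity increases across a period and decreases down a group, tracking effective nuclear charge and atomic size.
Here both period and group differ, so the two effects have to be weighed against each other.
Mg > K: both effects reinforce here, so Mg is clearly the higher of the two.
In > Mg: period and group pull opposite ways; the across-period shift dominates (1.78 vs 1.31).
Sb > In: Sb lies to the right of In in period 5, so the across-period effect alone puts Sb higher.
Se > Sb: relative to Sb, both the across-period and down-group shifts push Se's electronegativity up.
Br > Se: both are in period 4; the period trend gives Br the larger value.
For reference (Pauling): Mg 1.31, K 0.82, Se 2.55, Br 2.96, In 1.78, Sb 2.05.
So from lowest to highest: K < Mg < In < Sb < Se < Br.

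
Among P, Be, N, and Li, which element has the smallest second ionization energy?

After 1 electron has been removed, what remains? P⁺ still has 4 valence electrons; Be⁺ still has 1 valence electron; N⁺ still has 4 valence electrons; Li⁺ is the bare [He] core.
Breaking into a closed-shell core is much more expensive than removing a leftover valence electron — Li has the largest IE_2 here.
Valence configurations: P⁺ [Ne]3s²3p², Be⁺ [He]2s¹, N⁺ [He]2s²2p².
Tabulated IE_2 (kJ/mol): P 1907, Be 1757, N 2856, Li 7298.
Putting it together, IE_2: Be < P < N < Li.

Be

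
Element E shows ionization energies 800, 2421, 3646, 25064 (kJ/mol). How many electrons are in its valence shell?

3

Look for the largest jump between consecutive ionization energies: IE4/IE3 ≈ 6.9, far larger than any earlier ratio.
That jump marks the point where a core electron is being removed. So the atom has 3 valence electrons.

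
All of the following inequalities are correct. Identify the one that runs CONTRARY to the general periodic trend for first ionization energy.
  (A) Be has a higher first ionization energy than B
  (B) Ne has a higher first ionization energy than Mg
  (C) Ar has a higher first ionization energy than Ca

(A)

The general trend: first ionization energy increases across a period and decreases down a group.
(A) Be (period 2, group 2) vs B (period 2, group 13): the stated order contradicts the simple trend.
(B) Ne (period 2, group 18) vs Mg (period 3, group 2): the stated order agrees with the simple trend.
(C) Ar (period 3, group 18) vs Ca (period 4, group 2): the stated order agrees with the simple trend.
The exception is (A): removing B's lone 2p electron is easier than breaking Be's filled 2s².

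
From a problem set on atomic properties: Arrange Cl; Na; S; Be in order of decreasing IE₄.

Be > Na > Cl > S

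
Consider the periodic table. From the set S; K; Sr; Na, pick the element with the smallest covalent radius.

S

Across a period the added protons contract the valence shell; down a group each new principal shell makes the atom larger.
Neither a single period nor a single group — weigh both effects.
Na > S: Na lies to the left of S in period 3, so the across-period effect alone puts Na larger.
Sr > Na: period and group pull opposite ways; the down-group shift dominates (185 vs 155 pm).
K > Sr: the two effects oppose for this pair; the across-period effect wins (196 vs 185 pm).
Tabulated atomic radius (pm): Na 155, S 103, K 196, Sr 185.
The smallest covalent radius among these belongs to S.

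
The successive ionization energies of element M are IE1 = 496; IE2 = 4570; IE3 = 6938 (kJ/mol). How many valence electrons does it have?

Look for the largest jump between consecutive ionization energies: IE2/IE1 ≈ 9.2, far larger than any earlier ratio.
That jump marks the point where a core electron is being removed. So the atom has 1 valence electron.

1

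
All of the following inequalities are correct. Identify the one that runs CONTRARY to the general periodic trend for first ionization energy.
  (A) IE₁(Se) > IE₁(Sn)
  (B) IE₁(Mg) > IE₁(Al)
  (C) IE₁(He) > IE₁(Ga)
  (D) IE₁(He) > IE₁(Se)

The general trend: first ionization energy increases across a period and decreases down a group.
(A) Se (period 4, group 16) vs Sn (period 5, group 14): the stated order agrees with the simple trend.
(B) Mg (period 3, group 2) vs Al (period 3, group 13): the stated order contradicts the simple trend.
(C) He (period 1, group 18) vs Ga (period 4, group 13): the stated order agrees with the simple trend.
(D) He (period 1, group 18) vs Se (period 4, group 16): the stated order agrees with the simple trend.
The exception is (B): Al's single 3p electron is easier to remove than one from Mg's filled 3s².

(B)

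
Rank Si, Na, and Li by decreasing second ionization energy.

IE_2 is the cost of taking one more electron from the +1 cation: Si⁺ still has 3 valence electrons; Na⁺ is the bare [Ne] core; Li⁺ is the bare [He] core.
Core electrons are held far more tightly than valence electrons, so Na and Li top the IE_2 order.
Approximate IE_2 values (kJ/mol): Si 1577, Na 4562, Li 7298.
Putting it together, IE_2: Si < Na < Li.

Li, Na, Si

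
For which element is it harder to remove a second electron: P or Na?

After 1 electron has been removed, what remains? P⁺ still has 4 valence electrons; Na⁺ is the bare [Ne] core.
Core electrons are held far more tightly than valence electrons, so Na tops the IE_2 order.
The numbers (kJ/mol): P 1907, Na 4562.
Overall IE_2 order: P < Na.

Na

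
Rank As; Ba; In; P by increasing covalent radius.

P < As < In < Ba

P is in period 3, group 15; As is in period 4, group 15; In is in period 5, group 13; Ba is in period 6, group 2.
Atomic radius shrinks across a period as nuclear charge pulls the same shell inward, and grows down a group as new shells are added.
Here both period and group differ, so the two effects have to be weighed against each other.
As > P: they share group 15; the group trend gives As the larger value.
In > As: both effects reinforce here, so In is clearly the larger of the two.
Ba > In: both effects reinforce here, so Ba is clearly the larger of the two.
Approximate values (pm): P 111, As 121, In 142, Ba 196.
So from smallest to largest: P < As < In < Ba.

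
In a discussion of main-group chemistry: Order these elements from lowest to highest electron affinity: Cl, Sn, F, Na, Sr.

Sr < Na < Sn < F < Cl

F is in period 2, group 17; Na is in period 3, group 1; Cl is in period 3, group 17; Sr is in period 5, group 2; Sn is in period 5, group 14.
Atoms with high Z_eff and room in the valence shell (especially the halogens) have the most exothermic electron affinities.
These span different periods and groups, so the two trends combine.
Na > Sr: period and group pull opposite ways; the down-group shift dominates (53 vs 5 kJ/mol).
Sn > Na: the two effects oppose for this pair; the across-period effect wins (107 vs 53 kJ/mol).
F > Sn: relative to Sn, both the across-period and down-group shifts push F's electron affinity up.
Cl > F: this pair runs against the simple trend — see the exception note.
Note the exception: Cl has a higher electron affinity than F, contrary to the simple trend — F's small 2p subshell makes the incoming electron feel strong e⁻–e⁻ repulsion, so Cl actually releases more energy on gaining an electron.
Approximate values (kJ/mol): F 328, Na 53, Cl 349, Sr 5, Sn 107.
So from lowest to highest: Sr < Na < Sn < F < Cl.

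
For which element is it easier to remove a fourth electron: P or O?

P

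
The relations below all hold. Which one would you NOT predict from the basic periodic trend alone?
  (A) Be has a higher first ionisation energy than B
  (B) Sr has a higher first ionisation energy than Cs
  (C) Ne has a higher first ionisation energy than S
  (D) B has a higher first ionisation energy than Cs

The general trend: first ionisation energy increases across a period and decreases down a group.
(A) Be (period 2, group 2) vs B (period 2, group 13): the stated order contradicts the simple trend.
(B) Sr (period 5, group 2) vs Cs (period 6, group 1): the stated order agrees with the simple trend.
(C) Ne (period 2, group 18) vs S (period 3, group 16): the stated order agrees with the simple trend.
(D) B (period 2, group 13) vs Cs (period 6, group 1): the stated order agrees with the simple trend.
The exception is (A): removing B's lone 2p electron is easier than breaking Be's filled 2s².

(A)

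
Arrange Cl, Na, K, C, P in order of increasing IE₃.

P < Cl < K < C < Na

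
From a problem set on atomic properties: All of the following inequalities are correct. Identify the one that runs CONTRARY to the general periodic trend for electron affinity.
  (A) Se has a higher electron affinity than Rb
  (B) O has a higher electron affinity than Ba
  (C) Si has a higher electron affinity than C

(C)

The general trend: electron affinity increases across a period and decreases down a group.
(A) Se (period 4, group 16) vs Rb (period 5, group 1): the stated order agrees with the simple trend.
(B) O (period 2, group 16) vs Ba (period 6, group 2): the stated order agrees with the simple trend.
(C) Si (period 3, group 14) vs C (period 2, group 14): the stated order contradicts the simple trend.
The exception is (C): Si's larger, more diffuse 3p orbitals accept an added electron slightly more readily than C's compact 2p.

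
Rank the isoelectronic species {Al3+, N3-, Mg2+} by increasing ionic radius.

Al3+, Mg2+, N3-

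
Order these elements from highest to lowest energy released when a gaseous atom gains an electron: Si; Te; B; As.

B is in period 2, group 13; Si is in period 3, group 14; As is in period 4, group 15; Te is in period 5, group 16.
Electron affinity generally becomes more exothermic across a period toward the halogens and less exothermic down a group.
A diagonal step moves right (one effect) and down (the opposite effect) at once.
As > B: period and group pull opposite ways; the across-period shift dominates (78 vs 27 kJ/mol).
Si > As: period and group pull opposite ways; the down-group shift dominates (134 vs 78 kJ/mol).
Te > Si: the two effects oppose for this pair; the across-period effect wins (190 vs 134 kJ/mol).
For reference (kJ/mol): B 27, Si 134, As 78, Te 190.
So from highest to lowest: Te > Si > As > B.

Te > Si > As > B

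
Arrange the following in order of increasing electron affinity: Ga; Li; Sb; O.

Electron affinity generally becomes more exothermic across a period toward the halogens and less exothermic down a group.
These span different periods and groups, so the two trends combine.
Li > Ga: the two effects oppose for this pair; the down-group effect wins (60 vs 29 kJ/mol).
Sb > Li: the two effects oppose for this pair; the across-period effect wins (103 vs 60 kJ/mol).
O > Sb: relative to Sb, both the across-period and down-group shifts push O's electron affinity up.
Tabulated electron affinity (kJ/mol): Li 60, O 141, Ga 29, Sb 103.
So from lowest to highest: Ga < Li < Sb < O.

Ga < Li < Sb < O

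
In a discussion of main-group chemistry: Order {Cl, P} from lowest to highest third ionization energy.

P < Cl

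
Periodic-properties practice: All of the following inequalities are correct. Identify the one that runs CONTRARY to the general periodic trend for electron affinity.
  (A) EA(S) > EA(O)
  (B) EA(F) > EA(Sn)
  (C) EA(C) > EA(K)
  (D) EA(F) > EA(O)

(A)

The general trend: electron affinity increases across a period and decreases down a group.
(A) S (period 3, group 16) vs O (period 2, group 16): the stated order contradicts the simple trend.
(B) F (period 2, group 17) vs Sn (period 5, group 14): the stated order agrees with the simple trend.
(C) C (period 2, group 14) vs K (period 4, group 1): the stated order agrees with the simple trend.
(D) F (period 2, group 17) vs O (period 2, group 16): the stated order agrees with the simple trend.
The exception is (A): the compact 2p subshell of O repels the added electron more than S's larger 3p does.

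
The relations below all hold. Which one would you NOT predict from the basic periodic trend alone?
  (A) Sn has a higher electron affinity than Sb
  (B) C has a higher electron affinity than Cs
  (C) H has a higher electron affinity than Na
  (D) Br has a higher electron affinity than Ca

(A)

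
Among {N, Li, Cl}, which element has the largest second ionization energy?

Consider each +1 ion: N⁺ still has 4 valence electrons; Li⁺ is the bare [He] core; Cl⁺ still has 6 valence electrons.
Pulling an electron out of a noble-gas core costs far more than removing a remaining valence electron, so Li sits at the high end of IE_2.
Valence configurations: N⁺ [He]2s²2p², Cl⁺ [Ne]3s²3p⁴.
The numbers (kJ/mol): N 2856, Li 7298, Cl 2298.
Hence IE_2: Cl < N < Li.

Li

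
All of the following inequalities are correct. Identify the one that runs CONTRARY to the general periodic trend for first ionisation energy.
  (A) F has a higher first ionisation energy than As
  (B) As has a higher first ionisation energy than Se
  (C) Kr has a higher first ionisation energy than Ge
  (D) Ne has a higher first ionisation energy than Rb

The general trend: first ionisation energy increases across a period and decreases down a group.
(A) F (period 2, group 17) vs As (period 4, group 15): the stated order agrees with the simple trend.
(B) As (period 4, group 15) vs Se (period 4, group 16): the stated order contradicts the simple trend.
(C) Kr (period 4, group 18) vs Ge (period 4, group 14): the stated order agrees with the simple trend.
(D) Ne (period 2, group 18) vs Rb (period 5, group 1): the stated order agrees with the simple trend.
The exception is (B): Se (4p⁴) ionizes more easily than half-filled As (4p³).

(B)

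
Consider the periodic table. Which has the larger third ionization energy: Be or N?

After 2 electrons have been removed, what remains? Be²⁺ is the bare [He] core; N²⁺ still has 3 valence electrons.
Breaking into a closed-shell core is much more expensive than removing a leftover valence electron — Be has the largest IE_3 here.
The numbers (kJ/mol): Be 14849, N 4578.
So the third ionization energies run N < Be.

Be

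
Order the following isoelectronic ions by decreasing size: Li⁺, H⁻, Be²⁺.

All of these have 2 electrons, so size is governed by nuclear charge alone: the more protons, the stronger the pull on the same electron cloud, and the smaller the ion.
Nuclear charges: Be²⁺ (Z=4), Li⁺ (Z=3), H⁻ (Z=1).
Largest to smallest: H⁻ > Li⁺ > Be²⁺.

H⁻ > Li⁺ > Be²⁺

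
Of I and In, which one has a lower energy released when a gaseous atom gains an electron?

In

In is in period 5, group 13; I is in period 5, group 17.
Electron affinity generally becomes more exothermic across a period toward the halogens and less exothermic down a group.
All lie in period 5, so electron affinity increases left to right.
So In has the lower energy released when a gaseous atom gains an electron (In < I).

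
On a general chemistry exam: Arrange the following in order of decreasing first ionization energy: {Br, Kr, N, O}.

N > Kr > O > Br

N is in period 2, group 15; O is in period 2, group 16; Br is in period 4, group 17; Kr is in period 4, group 18.
IE₁ increases left→right with effective nuclear charge and decreases top→bottom as the valence shell moves farther out.
These span different periods and groups, so the two trends combine.
O > Br: the two effects oppose for this pair; the down-group effect wins (1314 vs 1140 kJ/mol).
Kr > O: period and group pull opposite ways; the across-period shift dominates (1351 vs 1314 kJ/mol).
N > Kr: period and group pull opposite ways; the down-group shift dominates (1402 vs 1351 kJ/mol).
Note the exception: N has a higher first ionization energy than O, contrary to the simple trend — pairing an electron in O's 2p⁴ costs repulsion energy, so O ionizes more easily than half-filled N (2p³).
For reference (kJ/mol): N 1402, O 1314, Br 1140, Kr 1351.
So from highest to lowest: N > Kr > O > Br.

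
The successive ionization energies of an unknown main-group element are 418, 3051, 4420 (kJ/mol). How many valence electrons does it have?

1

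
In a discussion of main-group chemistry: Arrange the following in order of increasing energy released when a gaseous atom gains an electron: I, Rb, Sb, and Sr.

Sr < Rb < Sb < I

Rb is in period 5, group 1; Sr is in period 5, group 2; Sb is in period 5, group 15; I is in period 5, group 17.
Atoms with high Z_eff and room in the valence shell (especially the halogens) have the most exothermic electron affinities.
All lie in period 5; the across-period trend (electron affinity increases left to right) applies, with the exception below.
Note the exception: Rb has a higher electron affinity than Sr, contrary to the simple trend — adding an electron to Sr (ns²) has to open a new, higher-energy np subshell, which is unfavourable.
Approximate values (kJ/mol): Rb 47, Sr 5, Sb 103, I 295.
So from lowest to highest: Sr < Rb < Sb < I.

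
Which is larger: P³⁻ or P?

Forming P³⁻ adds 3 electrons to P. More electron–electron repulsion in the same shell, with unchanged nuclear charge, lets the cloud expand.
An anion is larger than its parent atom: P³⁻ > P.

P³⁻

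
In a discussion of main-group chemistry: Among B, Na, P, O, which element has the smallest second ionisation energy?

After 1 electron has been removed, what remains? B⁺ still has 2 valence electrons; Na⁺ is the bare [Ne] core; P⁺ still has 4 valence electrons; O⁺ still has 5 valence electrons.
Core electrons are held far more tightly than valence electrons, so Na tops the IE_2 order.
Valence configurations: B⁺ [He]2s², P⁺ [Ne]3s²3p², O⁺ [He]2s²2p³.
Tabulated IE_2 (kJ/mol): B 2427, Na 4562, P 1907, O 3388.
Putting it together, IE_2: P < B < O < Na.

P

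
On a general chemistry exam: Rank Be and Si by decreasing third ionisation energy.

Be, Si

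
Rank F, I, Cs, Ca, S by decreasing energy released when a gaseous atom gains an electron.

EA tends to increase across a period and decrease down a group, though the pattern is less regular than for IE or radius.
These span different periods and groups, so the two trends combine.
Cs > Ca: this pair runs against the simple trend — see the exception note.
S > Cs: relative to Cs, both the across-period and down-group shifts push S's electron affinity up.
I > S: period and group pull opposite ways; the across-period shift dominates (295 vs 200 kJ/mol).
F > I: F sits above I in group 17, so the down-group effect alone puts F higher.
Note the exception: Cs has a higher electron affinity than Ca, contrary to the simple trend — adding an electron to Ca (ns²) has to open a new, higher-energy np subshell, which is unfavourable.
Approximate values (kJ/mol): F 328, S 200, Ca 2, I 295, Cs 46.
So from highest to lowest: F > I > S > Cs > Ca.

F > I > S > Cs > Ca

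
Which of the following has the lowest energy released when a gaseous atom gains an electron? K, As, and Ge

K

K is in period 4, group 1; Ge is in period 4, group 14; As is in period 4, group 15.
Adding an electron releases more energy for atoms nearer the top right (short of the noble gases).
All lie in period 4; the across-period trend (electron affinity increases left to right) applies, with the exception below.
Note the exception: Ge has a higher electron affinity than As, contrary to the simple trend — adding an electron to As's half-filled 4p³ is unfavourable, so Ge (4p²) has the more exothermic EA.
For reference (kJ/mol): K 48, Ge 119, As 78.
The lowest energy released when a gaseous atom gains an electron among these belongs to K.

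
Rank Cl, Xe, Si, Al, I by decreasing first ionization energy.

Cl > Xe > I > Si > Al

Al is in period 3, group 13; Si is in period 3, group 14; Cl is in period 3, group 17; I is in period 5, group 17; Xe is in period 5, group 18.
First ionization energy rises across a period (greater Z_eff holds electrons more tightly) and falls down a group (valence electrons are farther from the nucleus).
These span different periods and groups, so the two trends combine.
Si > Al: both are in period 3; the period trend gives Si the larger value.
I > Si: the two effects oppose for this pair; the across-period effect wins (1008 vs 786 kJ/mol).
Xe > I: both are in period 5; the period trend gives Xe the larger value.
Cl > Xe: the two effects oppose for this pair; the down-group effect wins (1251 vs 1170 kJ/mol).
For reference (kJ/mol): Al 578, Si 786, Cl 1251, I 1008, Xe 1170.
So from highest to lowest: Cl > Xe > I > Si > Al.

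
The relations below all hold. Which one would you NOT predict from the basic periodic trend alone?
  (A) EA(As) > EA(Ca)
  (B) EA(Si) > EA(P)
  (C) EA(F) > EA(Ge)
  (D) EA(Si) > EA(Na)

(B)

The general trend: electron affinity increases across a period and decreases down a group.
(A) As (period 4, group 15) vs Ca (period 4, group 2): the stated order agrees with the simple trend.
(B) Si (period 3, group 14) vs P (period 3, group 15): the stated order contradicts the simple trend.
(C) F (period 2, group 17) vs Ge (period 4, group 14): the stated order agrees with the simple trend.
(D) Si (period 3, group 14) vs Na (period 3, group 1): the stated order agrees with the simple trend.
The exception is (B): adding an electron to P's half-filled 3p³ is unfavourable, so Si (3p²) has the more exothermic EA.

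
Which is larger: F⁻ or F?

F⁻

Forming F⁻ adds 1 electron to F. More electron–electron repulsion in the same shell, with unchanged nuclear charge, lets the cloud expand.
An anion is larger than its parent atom: F⁻ > F.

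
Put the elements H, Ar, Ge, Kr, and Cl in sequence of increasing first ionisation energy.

Ge < Cl < H < Kr < Ar

H is in period 1, group 1; Cl is in period 3, group 17; Ar is in period 3, group 18; Ge is in period 4, group 14; Kr is in period 4, group 18.
IE₁ increases left→right with effective nuclear charge and decreases top→bottom as the valence shell moves farther out.
Here both period and group differ, so the two effects have to be weighed against each other.
Cl > Ge: both effects reinforce here, so Cl is clearly the higher of the two.
H > Cl: period and group pull opposite ways; the down-group shift dominates (1312 vs 1251 kJ/mol).
Kr > H: the two effects oppose for this pair; the across-period effect wins (1351 vs 1312 kJ/mol).
Ar > Kr: they share group 18; the group trend gives Ar the larger value.
Tabulated first ionization energy (kJ/mol): H 1312, Cl 1251, Ar 1521, Ge 762, Kr 1351.
So from lowest to highest: Ge < Cl < H < Kr < Ar.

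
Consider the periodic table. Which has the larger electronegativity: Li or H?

H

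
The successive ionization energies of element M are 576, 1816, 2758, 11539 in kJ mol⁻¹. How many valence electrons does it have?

Look for the largest jump between consecutive ionization energies: IE4/IE3 ≈ 4.2, far larger than any earlier ratio.
That jump marks the point where a core electron is being removed. So the atom has 3 valence electrons.

3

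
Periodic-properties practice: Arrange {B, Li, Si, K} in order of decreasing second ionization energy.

Li, K, B, Si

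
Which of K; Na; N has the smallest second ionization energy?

Consider each +1 ion: K⁺ is the bare [Ar] core; Na⁺ is the bare [Ne] core; N⁺ still has 4 valence electrons.
Breaking into a closed-shell core is much more expensive than removing a leftover valence electron — K and Na have the largest IE_2 here.
Approximate IE_2 values (kJ/mol): K 3052, Na 4562, N 2856.
Hence IE_2: N < K < Na.

N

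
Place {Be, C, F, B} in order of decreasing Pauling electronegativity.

F, C, B, Be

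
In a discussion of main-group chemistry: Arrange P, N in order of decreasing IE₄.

N > P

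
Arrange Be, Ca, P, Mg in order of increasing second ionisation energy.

Ca, Mg, Be, P

Consider each +1 ion: Be⁺ still has 1 valence electron; Ca⁺ still has 1 valence electron; P⁺ still has 4 valence electrons; Mg⁺ still has 1 valence electron.
All are still removing valence electrons, so compare the +1 ions as you would atoms: IE_2 generally rises across a period (higher Z_eff) and falls down a group (larger shell), subject to the usual subshell exceptions.
Valence configurations: Be⁺ [He]2s¹, Ca⁺ [Ar]4s¹, P⁺ [Ne]3s²3p², Mg⁺ [Ne]3s¹.
Approximate IE_2 values (kJ/mol): Be 1757, Ca 1145, P 1907, Mg 1451.
So the second ionization energies run Ca < Mg < Be < P.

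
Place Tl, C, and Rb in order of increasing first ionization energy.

Rb < Tl < C

C is in period 2, group 14; Rb is in period 5, group 1; Tl is in period 6, group 13.
First ionization energy rises across a period (greater Z_eff holds electrons more tightly) and falls down a group (valence electrons are farther from the nucleus).
Here both period and group differ, so the two effects have to be weighed against each other.
Tl > Rb: the two effects oppose for this pair; the across-period effect wins (589 vs 403 kJ/mol).
C > Tl: relative to Tl, both the across-period and down-group shifts push C's first ionization energy up.
Approximate values (kJ/mol): C 1086, Rb 403, Tl 589.
So from lowest to highest: Rb < Tl < C.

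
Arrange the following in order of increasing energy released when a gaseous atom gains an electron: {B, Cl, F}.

B, F, Cl

Atoms with high Z_eff and room in the valence shell (especially the halogens) have the most exothermic electron affinities.
Neither a single period nor a single group — weigh both effects.
F > B: F lies to the right of B in period 2, so the across-period effect alone puts F higher.
Cl > F: this pair runs against the simple trend — see the exception note.
Note the exception: Cl has a higher electron affinity than F, contrary to the simple trend — F's small 2p subshell makes the incoming electron feel strong e⁻–e⁻ repulsion, so Cl actually releases more energy on gaining an electron.
For reference (kJ/mol): B 27, F 328, Cl 349.
So from lowest to highest: B < F < Cl.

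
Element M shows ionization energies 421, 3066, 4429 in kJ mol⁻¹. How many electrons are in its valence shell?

1

Look for the largest jump between consecutive ionization energies: IE2/IE1 ≈ 7.3, far larger than any earlier ratio.
That jump marks the point where a core electron is being removed. So the atom has 1 valence electron.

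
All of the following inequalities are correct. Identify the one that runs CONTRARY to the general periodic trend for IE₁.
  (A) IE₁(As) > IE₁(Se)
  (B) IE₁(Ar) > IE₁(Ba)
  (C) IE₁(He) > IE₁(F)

(A)

The general trend: IE₁ increases across a period and decreases down a group.
(A) As (period 4, group 15) vs Se (period 4, group 16): the stated order contradicts the simple trend.
(B) Ar (period 3, group 18) vs Ba (period 6, group 2): the stated order agrees with the simple trend.
(C) He (period 1, group 18) vs F (period 2, group 17): the stated order agrees with the simple trend.
The exception is (A): Se (4p⁴) ionizes more easily than half-filled As (4p³).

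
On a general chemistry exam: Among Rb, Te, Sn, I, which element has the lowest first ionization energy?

Rb is in period 5, group 1; Sn is in period 5, group 14; Te is in period 5, group 16; I is in period 5, group 17.
Across a period the outer electron is held more tightly (higher IE₁); down a group it sits in a higher shell, more shielded, and comes off more easily.
All lie in period 5, so first ionization energy increases left to right.
The lowest first ionization energy among these belongs to Rb.

Rb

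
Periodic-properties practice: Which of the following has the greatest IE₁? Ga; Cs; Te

Ga is in period 4, group 13; Te is in period 5, group 16; Cs is in period 6, group 1.
IE₁ increases left→right with effective nuclear charge and decreases top→bottom as the valence shell moves farther out.
Neither a single period nor a single group — weigh both effects.
Ga > Cs: relative to Cs, both the across-period and down-group shifts push Ga's first ionization energy up.
Te > Ga: period and group pull opposite ways; the across-period shift dominates (869 vs 579 kJ/mol).
Approximate values (kJ/mol): Ga 579, Te 869, Cs 376.
The greatest IE₁ among these belongs to Te.

Te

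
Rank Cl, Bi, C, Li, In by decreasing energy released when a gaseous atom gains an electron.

Cl > C > Bi > Li > In

Atoms with high Z_eff and room in the valence shell (especially the halogens) have the most exothermic electron affinities.
Neither a single period nor a single group — weigh both effects.
Li > In: period and group pull opposite ways; the down-group shift dominates (60 vs 29 kJ/mol).
Bi > Li: period and group pull opposite ways; the across-period shift dominates (91 vs 60 kJ/mol).
C > Bi: the two effects oppose for this pair; the down-group effect wins (122 vs 91 kJ/mol).
Cl > C: period and group pull opposite ways; the across-period shift dominates (349 vs 122 kJ/mol).
Approximate values (kJ/mol): Li 60, C 122, Cl 349, In 29, Bi 91.
So from highest to lowest: Cl > C > Bi > Li > In.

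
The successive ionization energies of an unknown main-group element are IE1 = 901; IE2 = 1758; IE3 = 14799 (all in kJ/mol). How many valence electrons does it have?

2

Look for the largest jump between consecutive ionization energies: IE3/IE2 ≈ 8.4, far larger than any earlier ratio.
That jump marks the point where a core electron is being removed. So the atom has 2 valence electrons.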